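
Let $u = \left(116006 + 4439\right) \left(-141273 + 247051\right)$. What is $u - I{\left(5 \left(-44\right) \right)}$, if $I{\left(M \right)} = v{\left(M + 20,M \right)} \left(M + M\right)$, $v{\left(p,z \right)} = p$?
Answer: $12740343210$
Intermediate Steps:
$u = 12740431210$ ($u = 120445 \cdot 105778 = 12740431210$)
$I{\left(M \right)} = 2 M \left(20 + M\right)$ ($I{\left(M \right)} = \left(M + 20\right) \left(M + M\right) = \left(20 + M\right) 2 M = 2 M \left(20 + M\right)$)
$u - I{\left(5 \left(-44\right) \right)} = 12740431210 - 2 \cdot 5 \left(-44\right) \left(20 + 5 \left(-44\right)\right) = 12740431210 - 2 \left(-220\right) \left(20 - 220\right) = 12740431210 - 2 \left(-220\right) \left(-200\right) = 12740431210 - 88000 = 12740343210$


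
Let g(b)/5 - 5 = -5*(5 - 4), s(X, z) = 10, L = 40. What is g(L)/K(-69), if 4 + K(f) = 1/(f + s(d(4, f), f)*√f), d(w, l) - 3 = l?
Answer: 0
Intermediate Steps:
d(w, l) = 3 + l
g(b) = 0 (g(b) = 25 + 5*(-5*(5 - 4)) = 25 + 5*(-5*1) = 25 + 5*(-5) = 25 - 25 = 0)
K(f) = -4 + 1/(f + 10*√f)
g(L)/K(-69) = 0/(((1 - 40*I*√69 - 4*(-69))/(-69 + 10*√(-69)))) = 0/(((1 - 40*I*√69 + 276)/(-69 + 10*(I*√69)))) = 0/(((1 - 40*I*√69 + 276)/(-69 + 10*I*√69))) = 0/(((277 - 40*I*√69)/(-69 + 10*I*√69))) = 0*((-69 + 10*I*√69)/(277 - 40*I*√69)) = 0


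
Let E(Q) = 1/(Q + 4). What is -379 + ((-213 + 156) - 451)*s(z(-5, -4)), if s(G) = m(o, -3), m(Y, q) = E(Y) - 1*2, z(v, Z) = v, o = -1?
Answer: 1403/3 ≈ 467.67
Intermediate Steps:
E(Q) = 1/(4 + Q)
m(Y, q) = -2 + 1/(4 + Y) (m(Y, q) = 1/(4 + Y) - 1*2 = 1/(4 + Y) - 2 = -2 + 1/(4 + Y))
s(G) = -5/3 (s(G) = (-7 - 2*(-1))/(4 - 1) = (-7 + 2)/3 = (⅓)*(-5) = -5/3)
-379 + ((-213 + 156) - 451)*s(z(-5, -4)) = -379 + ((-213 + 156) - 451)*(-5/3) = -379 + (-57 - 451)*(-5/3) = -379 - 508*(-5/3) = -379 + 2540/3 = 1403/3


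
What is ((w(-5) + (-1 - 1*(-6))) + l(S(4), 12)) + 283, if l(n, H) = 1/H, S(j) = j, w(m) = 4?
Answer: 3505/12 ≈ 292.08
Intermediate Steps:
((w(-5) + (-1 - 1*(-6))) + l(S(4), 12)) + 283 = ((4 + (-1 - 1*(-6))) + 1/12) + 283 = ((4 + (-1 + 6)) + 1/12) + 283 = ((4 + 5) + 1/12) + 283 = (9 + 1/12) + 283 = 109/12 + 283 = 3505/12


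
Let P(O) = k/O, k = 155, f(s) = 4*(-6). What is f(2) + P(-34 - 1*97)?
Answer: -3299/131 ≈ -25.183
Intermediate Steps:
f(s) = -24
P(O) = 155/O
f(2) + P(-34 - 1*97) = -24 + 155/(-34 - 1*97) = -24 + 155/(-34 - 97) = -24 + 155/(-131) = -24 + 155*(-1/131) = -24 - 155/131 = -3299/131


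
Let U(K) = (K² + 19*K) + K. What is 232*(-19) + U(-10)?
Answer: -4508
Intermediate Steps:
U(K) = K² + 20*K
232*(-19) + U(-10) = 232*(-19) - 10*(20 - 10) = -4408 - 10*10 = -4408 - 100 = -4508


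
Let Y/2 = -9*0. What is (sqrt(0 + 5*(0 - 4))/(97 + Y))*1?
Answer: 2*I*sqrt(5)/97 ≈ 0.046104*I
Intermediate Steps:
Y = 0 (Y = 2*(-9*0) = 2*0 = 0)
(sqrt(0 + 5*(0 - 4))/(97 + Y))*1 = (sqrt(0 + 5*(0 - 4))/(97 + 0))*1 = (sqrt(0 + 5*(-4))/97)*1 = (sqrt(0 - 20)*(1/97))*1 = (sqrt(-20)*(1/97))*1 = ((2*I*sqrt(5))*(1/97))*1 = (2*I*sqrt(5)/97)*1 = 2*I*sqrt(5)/97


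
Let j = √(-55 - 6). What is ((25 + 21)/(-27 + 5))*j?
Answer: -23*I*√61/11 ≈ -16.331*I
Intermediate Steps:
j = I*√61 (j = √(-61) = I*√61 ≈ 7.8102*I)
((25 + 21)/(-27 + 5))*j = ((25 + 21)/(-27 + 5))*(I*√61) = (46/(-22))*(I*√61) = (46*(-1/22))*(I*√61) = -23*I*√61/11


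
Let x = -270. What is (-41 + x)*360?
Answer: -111960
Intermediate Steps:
(-41 + x)*360 = (-41 - 270)*360 = -311*360 = -111960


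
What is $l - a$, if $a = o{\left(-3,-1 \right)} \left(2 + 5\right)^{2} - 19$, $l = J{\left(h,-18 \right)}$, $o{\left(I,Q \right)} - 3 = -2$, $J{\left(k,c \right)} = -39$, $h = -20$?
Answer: $-69$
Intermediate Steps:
$o{\left(I,Q \right)} = 1$ ($o{\left(I,Q \right)} = 3 - 2 = 1$)
$l = -39$
$a = 30$ ($a = 1 \left(2 + 5\right)^{2} - 19 = 1 \cdot 7^{2} - 19 = 1 \cdot 49 - 19 = 49 - 19 = 30$)
$l - a = -39 - 30 = -69$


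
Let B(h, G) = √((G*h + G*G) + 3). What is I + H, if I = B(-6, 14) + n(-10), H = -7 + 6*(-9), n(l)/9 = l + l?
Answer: -241 + √115 ≈ -230.28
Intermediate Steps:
n(l) = 18*l (n(l) = 9*(l + l) = 9*(2*l) = 18*l)
H = -61 (H = -7 - 54 = -61)
B(h, G) = √(3 + G² + G*h) (B(h, G) = √((G*h + G²) + 3) = √((G² + G*h) + 3) = √(3 + G² + G*h))
I = -180 + √115 (I = √(3 + 14² + 14*(-6)) + 18*(-10) = √(3 + 196 - 84) - 180 = √115 - 180 = -180 + √115 ≈ -169.28)
I + H = (-180 + √115) - 61 = -241 + √115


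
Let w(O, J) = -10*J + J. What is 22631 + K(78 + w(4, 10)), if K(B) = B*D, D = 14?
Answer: 22463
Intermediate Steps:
w(O, J) = -9*J
K(B) = 14*B (K(B) = B*14 = 14*B)
22631 + K(78 + w(4, 10)) = 22631 + 14*(78 - 9*10) = 22631 + 14*(78 - 90) = 22631 + 14*(-12) = 22631 - 168 = 22463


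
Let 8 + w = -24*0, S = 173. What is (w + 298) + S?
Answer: 463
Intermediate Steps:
w = -8 (w = -8 - 24*0 = -8 + 0 = -8)
(w + 298) + S = (-8 + 298) + 173 = 290 + 173 = 463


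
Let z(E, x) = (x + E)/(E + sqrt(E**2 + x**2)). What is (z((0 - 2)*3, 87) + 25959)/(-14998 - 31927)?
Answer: -21831573/39463925 - 351*sqrt(5)/39463925 ≈ -0.55322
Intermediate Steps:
z(E, x) = (E + x)/(E + sqrt(E**2 + x**2))
(z((0 - 2)*3, 87) + 25959)/(-14998 - 31927) = (((0 - 2)*3 + 87)/((0 - 2)*3 + sqrt(((0 - 2)*3)**2 + 87**2)) + 25959)/(-14998 - 31927) = ((-2*3 + 87)/(-2*3 + sqrt((-2*3)**2 + 7569)) + 25959)/(-46925) = ((-6 + 87)/(-6 + sqrt((-6)**2 + 7569)) + 25959)*(-1/46925) = (81/(-6 + sqrt(36 + 7569)) + 25959)*(-1/46925) = (81/(-6 + sqrt(7605)) + 25959)*(-1/46925) = (81/(-6 + 39*sqrt(5)) + 25959)*(-1/46925) = (25959 + 81/(-6 + 39*sqrt(5)))*(-1/46925) = -25959/46925 - 81/(46925*(-6 + 39*sqrt(5)))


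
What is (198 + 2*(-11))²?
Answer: 30976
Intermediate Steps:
(198 + 2*(-11))² = (198 - 22)² = 176² = 30976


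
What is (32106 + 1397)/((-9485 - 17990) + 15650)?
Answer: -33503/11825 ≈ -2.8332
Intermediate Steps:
(32106 + 1397)/((-9485 - 17990) + 15650) = 33503/(-27475 + 15650) = 33503/(-11825) = 33503*(-1/11825) = -33503/11825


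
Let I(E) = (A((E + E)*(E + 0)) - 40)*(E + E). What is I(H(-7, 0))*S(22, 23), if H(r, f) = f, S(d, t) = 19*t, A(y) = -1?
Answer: 0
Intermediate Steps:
I(E) = -82*E (I(E) = (-1 - 40)*(E + E) = -82*E)
I(H(-7, 0))*S(22, 23) = (-82*0)*(19*23) = 0*437 = 0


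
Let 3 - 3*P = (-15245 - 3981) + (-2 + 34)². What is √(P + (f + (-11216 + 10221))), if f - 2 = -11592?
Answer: 5*I*√2346/3 ≈ 80.726*I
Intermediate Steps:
f = -11590 (f = 2 - 11592 = -11590)
P = 18205/3 (P = 1 - ((-15245 - 3981) + (-2 + 34)²)/3 = 1 - (-19226 + 32²)/3 = 1 - (-19226 + 1024)/3 = 1 - ⅓*(-18202) = 1 + 18202/3 = 18205/3 ≈ 6068.3)
√(P + (f + (-11216 + 10221))) = √(18205/3 + (-11590 + (-11216 + 10221))) = √(18205/3 + (-11590 - 995)) = √(18205/3 - 12585) = √(-19550/3) = 5*I*√2346/3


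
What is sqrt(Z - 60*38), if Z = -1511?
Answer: I*sqrt(3791) ≈ 61.571*I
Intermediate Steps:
sqrt(Z - 60*38) = sqrt(-1511 - 60*38) = sqrt(-1511 - 2280) = sqrt(-3791) = I*sqrt(3791)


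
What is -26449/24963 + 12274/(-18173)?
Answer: -46297267/26685447 ≈ -1.7349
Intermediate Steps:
-26449/24963 + 12274/(-18173) = -26449*1/24963 + 12274*(-1/18173) = -26449/24963 - 722/1069 = -46297267/26685447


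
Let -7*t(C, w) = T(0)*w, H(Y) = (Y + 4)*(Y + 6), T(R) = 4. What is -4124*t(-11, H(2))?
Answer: 791808/7 ≈ 1.1312e+5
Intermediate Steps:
H(Y) = (4 + Y)*(6 + Y)
t(C, w) = -4*w/7
-4124*t(-11, H(2)) = -(-16496)*(24 + 2² + 10*2)/7 = -(-16496)*(24 + 4 + 20)/7 = -(-16496)*48/7 = -4124*(-192/7) = 791808/7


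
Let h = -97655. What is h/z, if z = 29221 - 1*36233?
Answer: 97655/7012 ≈ 13.927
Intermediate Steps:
z = -7012 (z = 29221 - 36233 = -7012)
h/z = -97655/(-7012) = -97655*(-1/7012) = 97655/7012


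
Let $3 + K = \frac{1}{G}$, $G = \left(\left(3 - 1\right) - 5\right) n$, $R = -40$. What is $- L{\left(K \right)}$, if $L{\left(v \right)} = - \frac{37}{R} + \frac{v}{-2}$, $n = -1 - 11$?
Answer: $- \frac{217}{90} \approx -2.4111$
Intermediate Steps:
$n = -12$ ($n = -1 - 11 = -12$)
$G = 36$ ($G = \left(\left(3 - 1\right) - 5\right) \left(-12\right) = \left(2 - 5\right) \left(-12\right) = \left(-3\right) \left(-12\right) = 36$)
$K = - \frac{107}{36}$ ($K = -3 + \frac{1}{36} = - \frac{107}{36} \approx -2.9722$)
$L{\left(v \right)} = \frac{37}{40} - \frac{v}{2}$ ($L{\left(v \right)} = - \frac{37}{-40} + \frac{v}{-2} = \left(-37\right) \left(- \frac{1}{40}\right) + v \left(- \frac{1}{2}\right) = \frac{37}{40} - \frac{v}{2}$)
$- L{\left(K \right)} = - (\frac{37}{40} - - \frac{107}{72}) = - (\frac{37}{40} + \frac{107}{72}) = \left(-1\right) \frac{217}{90} = - \frac{217}{90}$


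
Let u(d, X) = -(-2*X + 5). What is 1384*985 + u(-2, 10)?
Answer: 1363255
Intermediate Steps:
u(d, X) = -5 + 2*X (u(d, X) = -(5 - 2*X) = -5 + 2*X)
1384*985 + u(-2, 10) = 1384*985 + (-5 + 2*10) = 1363240 + (-5 + 20) = 1363240 + 15 = 1363255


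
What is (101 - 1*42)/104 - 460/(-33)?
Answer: 49787/3432 ≈ 14.507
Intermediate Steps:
(101 - 1*42)/104 - 460/(-33) = (101 - 42)*(1/104) - 460*(-1/33) = 59*(1/104) + 460/33 = 59/104 + 460/33 = 49787/3432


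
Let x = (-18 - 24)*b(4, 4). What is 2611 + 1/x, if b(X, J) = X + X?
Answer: 877295/336 ≈ 2611.0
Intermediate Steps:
b(X, J) = 2*X
x = -336 (x = (-18 - 24)*(2*4) = -42*8 = -336)
2611 + 1/x = 2611 + 1/(-336) = 2611 - 1/336 = 877295/336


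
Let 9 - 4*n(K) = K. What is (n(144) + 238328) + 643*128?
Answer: 1282393/4 ≈ 3.2060e+5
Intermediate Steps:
n(K) = 9/4 - K/4
(n(144) + 238328) + 643*128 = ((9/4 - 1/4*144) + 238328) + 643*128 = ((9/4 - 36) + 238328) + 82304 = (-135/4 + 238328) + 82304 = 953177/4 + 82304 = 1282393/4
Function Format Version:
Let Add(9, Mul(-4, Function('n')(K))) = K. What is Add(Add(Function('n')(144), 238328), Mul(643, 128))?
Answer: Rational(1282393, 4) ≈ 3.2060e+5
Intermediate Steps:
Function('n')(K) = Add(Rational(9, 4), Mul(Rational(-1, 4), K))
Add(Add(Function('n')(144), 238328), Mul(643, 128)) = Add(Add(Add(Rational(9, 4), Mul(Rational(-1, 4), 144)), 238328), Mul(643, 128)) = Add(Add(Add(Rational(9, 4), -36), 238328), 82304) = Add(Add(Rational(-135, 4), 238328), 82304) = Add(Rational(953177, 4), 82304) = Rational(1282393, 4)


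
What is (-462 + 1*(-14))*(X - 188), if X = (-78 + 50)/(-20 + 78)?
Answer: 2601816/29 ≈ 89718.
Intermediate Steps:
X = -14/29 (X = -28/58 = -28*1/58 = -14/29 ≈ -0.48276)
(-462 + 1*(-14))*(X - 188) = (-462 + 1*(-14))*(-14/29 - 188) = (-462 - 14)*(-5466/29) = -476*(-5466/29) = 2601816/29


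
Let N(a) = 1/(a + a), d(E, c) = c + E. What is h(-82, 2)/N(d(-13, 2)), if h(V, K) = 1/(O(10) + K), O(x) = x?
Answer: -11/6 ≈ -1.8333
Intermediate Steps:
d(E, c) = E + c
N(a) = 1/(2*a)
h(V, K) = 1/(10 + K)
h(-82, 2)/N(d(-13, 2)) = 1/((10 + 2)*((1/(2*(-13 + 2))))) = 1/(12*(((1/2)/(-11)))) = 1/(12*(((1/2)*(-1/11)))) = 1/(12*(-1/22)) = (1/12)*(-22) = -11/6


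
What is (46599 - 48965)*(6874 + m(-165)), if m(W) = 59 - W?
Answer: -16793868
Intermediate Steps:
(46599 - 48965)*(6874 + m(-165)) = (46599 - 48965)*(6874 + (59 - 1*(-165))) = -2366*(6874 + (59 + 165)) = -2366*(6874 + 224) = -2366*7098 = -16793868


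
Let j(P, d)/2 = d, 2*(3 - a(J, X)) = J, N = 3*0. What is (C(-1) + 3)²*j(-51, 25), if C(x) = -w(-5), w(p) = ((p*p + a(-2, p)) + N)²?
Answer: 35112200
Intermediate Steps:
N = 0
a(J, X) = 3 - J/2
j(P, d) = 2*d
w(p) = (4 + p²)² (w(p) = ((p*p + (3 - ½*(-2))) + 0)² = ((p² + (3 + 1)) + 0)² = ((p² + 4) + 0)² = ((4 + p²) + 0)² = (4 + p²)²)
C(x) = -841 (C(x) = -(4 + (-5)²)² = -(4 + 25)² = -1*29² = -1*841 = -841)
(C(-1) + 3)²*j(-51, 25) = (-841 + 3)²*(2*25) = (-838)²*50 = 702244*50 = 35112200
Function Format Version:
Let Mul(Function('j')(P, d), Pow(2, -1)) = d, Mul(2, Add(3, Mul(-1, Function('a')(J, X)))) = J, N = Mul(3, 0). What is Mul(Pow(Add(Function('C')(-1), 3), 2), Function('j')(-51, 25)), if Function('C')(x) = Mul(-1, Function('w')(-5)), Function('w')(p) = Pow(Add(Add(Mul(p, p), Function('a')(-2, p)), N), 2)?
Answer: 35112200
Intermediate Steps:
N = 0
Function('a')(J, X) = Add(3, Mul(Rational(-1, 2), J))
Function('j')(P, d) = Mul(2, d)
Function('w')(p) = Pow(Add(4, Pow(p, 2)), 2) (Function('w')(p) = Pow(Add(Add(Mul(p, p), Add(3, Mul(Rational(-1, 2), -2))), 0), 2) = Pow(Add(Add(Pow(p, 2), Add(3, 1)), 0), 2) = Pow(Add(Add(Pow(p, 2), 4), 0), 2) = Pow(Add(Add(4, Pow(p, 2)), 0), 2) = Pow(Add(4, Pow(p, 2)), 2))
Function('C')(x) = -841 (Function('C')(x) = Mul(-1, Pow(Add(4, Pow(-5, 2)), 2)) = Mul(-1, Pow(Add(4, 25), 2)) = Mul(-1, Pow(29, 2)) = Mul(-1, 841) = -841)
Mul(Pow(Add(Function('C')(-1), 3), 2), Function('j')(-51, 25)) = Mul(Pow(Add(-841, 3), 2), Mul(2, 25)) = Mul(Pow(-838, 2), 50) = Mul(702244, 50) = 35112200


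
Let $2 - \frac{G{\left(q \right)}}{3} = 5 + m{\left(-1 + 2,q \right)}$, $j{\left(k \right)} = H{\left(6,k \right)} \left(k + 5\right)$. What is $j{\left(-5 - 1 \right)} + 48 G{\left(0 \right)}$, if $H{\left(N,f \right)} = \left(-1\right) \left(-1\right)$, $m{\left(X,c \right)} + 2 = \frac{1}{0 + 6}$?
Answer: $-169$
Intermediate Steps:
$m{\left(X,c \right)} = - \frac{11}{6}$ ($m{\left(X,c \right)} = -2 + \frac{1}{0 + 6} = -2 + \frac{1}{6} = - \frac{11}{6}$)
$H{\left(N,f \right)} = 1$
$j{\left(k \right)} = 5 + k$ ($j{\left(k \right)} = 1 \left(k + 5\right) = 1 \left(5 + k\right) = 5 + k$)
$G{\left(q \right)} = - \frac{7}{2}$ ($G{\left(q \right)} = 6 - 3 \left(5 - \frac{11}{6}\right) = 6 - \frac{19}{2} = - \frac{7}{2}$)
$j{\left(-5 - 1 \right)} + 48 G{\left(0 \right)} = \left(5 - 6\right) + 48 \left(- \frac{7}{2}\right) = \left(5 - 6\right) - 168 = -1 - 168 = -169$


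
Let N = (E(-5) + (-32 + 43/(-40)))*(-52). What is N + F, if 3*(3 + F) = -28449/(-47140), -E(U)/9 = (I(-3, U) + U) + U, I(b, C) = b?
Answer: -205855611/47140 ≈ -4366.9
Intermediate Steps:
E(U) = 27 - 18*U (E(U) = -9*((-3 + U) + U) = -9*(-3 + 2*U) = 27 - 18*U)
F = -131937/47140 (F = -3 + (-28449/(-47140))/3 = -3 + (-28449*(-1/47140))/3 = -3 + (⅓)*(28449/47140) = -3 + 9483/47140 = -131937/47140 ≈ -2.7988)
N = -43641/10 (N = ((27 - 18*(-5)) + (-32 + 43/(-40)))*(-52) = ((27 + 90) + (-32 + 43*(-1/40)))*(-52) = (117 + (-32 - 43/40))*(-52) = (117 - 1323/40)*(-52) = (3357/40)*(-52) = -43641/10 ≈ -4364.1)
N + F = -43641/10 - 131937/47140 = -205855611/47140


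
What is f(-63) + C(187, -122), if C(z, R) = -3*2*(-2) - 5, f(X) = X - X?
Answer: 7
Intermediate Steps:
f(X) = 0
C(z, R) = 7 (C(z, R) = -6*(-2) - 5 = 12 - 5 = 7)
f(-63) + C(187, -122) = 0 + 7 = 7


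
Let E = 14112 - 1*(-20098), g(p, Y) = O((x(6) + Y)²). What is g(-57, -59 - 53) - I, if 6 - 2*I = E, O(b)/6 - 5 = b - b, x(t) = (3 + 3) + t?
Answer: 17132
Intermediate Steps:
x(t) = 6 + t
O(b) = 30 (O(b) = 30 + 6*(b - b) = 30 + 6*0 = 30 + 0 = 30)
g(p, Y) = 30
E = 34210 (E = 14112 + 20098 = 34210)
I = -17102 (I = 3 - ½*34210 = 3 - 17105 = -17102)
g(-57, -59 - 53) - I = 30 - 1*(-17102) = 30 + 17102 = 17132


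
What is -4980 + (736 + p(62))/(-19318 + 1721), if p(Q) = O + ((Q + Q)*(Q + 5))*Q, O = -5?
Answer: -88148887/17597 ≈ -5009.3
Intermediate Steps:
p(Q) = -5 + 2*Q²*(5 + Q) (p(Q) = -5 + ((Q + Q)*(Q + 5))*Q = -5 + ((2*Q)*(5 + Q))*Q = -5 + (2*Q*(5 + Q))*Q = -5 + 2*Q²*(5 + Q))
-4980 + (736 + p(62))/(-19318 + 1721) = -4980 + (736 + (-5 + 2*62³ + 10*62²))/(-19318 + 1721) = -4980 + (736 + (-5 + 2*238328 + 10*3844))/(-17597) = -4980 + (736 + (-5 + 476656 + 38440))*(-1/17597) = -4980 + (736 + 515091)*(-1/17597) = -4980 + 515827*(-1/17597) = -4980 - 515827/17597 = -88148887/17597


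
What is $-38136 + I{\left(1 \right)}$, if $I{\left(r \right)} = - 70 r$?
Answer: $-38206$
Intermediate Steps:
$-38136 + I{\left(1 \right)} = -38136 - 70 = -38206$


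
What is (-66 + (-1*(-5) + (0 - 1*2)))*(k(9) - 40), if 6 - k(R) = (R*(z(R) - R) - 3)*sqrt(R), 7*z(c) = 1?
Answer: -13491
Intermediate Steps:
z(c) = 1/7 (z(c) = (1/7)*1 = 1/7)
k(R) = 6 - sqrt(R)*(-3 + R*(1/7 - R)) (k(R) = 6 - (R*(1/7 - R) - 3)*sqrt(R) = 6 - (-3 + R*(1/7 - R))*sqrt(R) = 6 - sqrt(R)*(-3 + R*(1/7 - R)))
(-66 + (-1*(-5) + (0 - 1*2)))*(k(9) - 40) = (-66 + (-1*(-5) + (0 - 1*2)))*((6 + 9**(5/2) + 3*sqrt(9) - 9**(3/2)/7) - 40) = (-66 + (5 + (0 - 2)))*((6 + 243 + 3*3 - 1/7*27) - 40) = (-66 + (5 - 2))*((6 + 243 + 9 - 27/7) - 40) = (-66 + 3)*(1779/7 - 40) = -63*1499/7 = -13491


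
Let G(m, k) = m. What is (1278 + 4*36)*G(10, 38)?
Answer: 14220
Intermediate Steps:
(1278 + 4*36)*G(10, 38) = (1278 + 4*36)*10 = (1278 + 144)*10 = 1422*10 = 14220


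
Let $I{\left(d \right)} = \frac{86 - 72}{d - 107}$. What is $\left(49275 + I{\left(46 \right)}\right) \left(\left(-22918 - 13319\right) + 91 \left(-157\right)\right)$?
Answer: $- \frac{151863068764}{61} \approx -2.4896 \cdot 10^{9}$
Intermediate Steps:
$I{\left(d \right)} = \frac{14}{-107 + d}$
$\left(49275 + I{\left(46 \right)}\right) \left(\left(-22918 - 13319\right) + 91 \left(-157\right)\right) = \left(49275 + \frac{14}{-107 + 46}\right) \left(\left(-22918 - 13319\right) + 91 \left(-157\right)\right) = \left(49275 + \frac{14}{-61}\right) \left(-36237 - 14287\right) = \left(49275 + 14 \left(- \frac{1}{61}\right)\right) \left(-50524\right) = \left(49275 - \frac{14}{61}\right) \left(-50524\right) = \frac{3005761}{61} \left(-50524\right) = - \frac{151863068764}{61}$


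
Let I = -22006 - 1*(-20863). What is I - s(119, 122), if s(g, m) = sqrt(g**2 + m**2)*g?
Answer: -1143 - 119*sqrt(29045) ≈ -21424.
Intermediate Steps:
s(g, m) = g*sqrt(g**2 + m**2)
I = -1143 (I = -22006 + 20863 = -1143)
I - s(119, 122) = -1143 - 119*sqrt(119**2 + 122**2) = -1143 - 119*sqrt(14161 + 14884) = -1143 - 119*sqrt(29045)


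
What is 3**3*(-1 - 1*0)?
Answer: -27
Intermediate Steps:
3**3*(-1 - 1*0) = 27*(-1 + 0) = 27*(-1) = -27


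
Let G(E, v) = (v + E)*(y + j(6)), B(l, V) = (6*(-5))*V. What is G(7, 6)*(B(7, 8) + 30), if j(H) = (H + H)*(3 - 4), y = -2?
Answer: 38220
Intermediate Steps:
B(l, V) = -30*V
j(H) = -2*H (j(H) = (2*H)*(-1) = -2*H)
G(E, v) = -14*E - 14*v (G(E, v) = (v + E)*(-2 - 2*6) = (E + v)*(-2 - 12) = (E + v)*(-14) = -14*E - 14*v)
G(7, 6)*(B(7, 8) + 30) = (-14*7 - 14*6)*(-30*8 + 30) = (-98 - 84)*(-240 + 30) = -182*(-210) = 38220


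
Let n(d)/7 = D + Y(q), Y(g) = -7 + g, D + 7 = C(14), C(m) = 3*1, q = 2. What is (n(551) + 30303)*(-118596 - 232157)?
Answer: -10606770720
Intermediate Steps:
C(m) = 3
D = -4 (D = -7 + 3 = -4)
n(d) = -63 (n(d) = 7*(-4 + (-7 + 2)) = 7*(-4 - 5) = 7*(-9) = -63)
(n(551) + 30303)*(-118596 - 232157) = (-63 + 30303)*(-118596 - 232157) = 30240*(-350753) = -10606770720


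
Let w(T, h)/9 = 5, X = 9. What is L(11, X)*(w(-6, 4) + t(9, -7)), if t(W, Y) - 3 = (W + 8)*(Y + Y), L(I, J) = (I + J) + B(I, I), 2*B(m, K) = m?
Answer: -4845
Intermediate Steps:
B(m, K) = m/2
L(I, J) = J + 3*I/2 (L(I, J) = (I + J) + I/2 = J + 3*I/2)
w(T, h) = 45 (w(T, h) = 9*5 = 45)
t(W, Y) = 3 + 2*Y*(8 + W) (t(W, Y) = 3 + (W + 8)*(Y + Y) = 3 + (8 + W)*(2*Y) = 3 + 2*Y*(8 + W))
L(11, X)*(w(-6, 4) + t(9, -7)) = (9 + (3/2)*11)*(45 + (3 + 16*(-7) + 2*9*(-7))) = (9 + 33/2)*(45 + (3 - 112 - 126)) = 51*(45 - 235)/2 = (51/2)*(-190) = -4845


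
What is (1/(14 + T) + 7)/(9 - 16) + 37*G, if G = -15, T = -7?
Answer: -27245/49 ≈ -556.02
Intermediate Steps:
(1/(14 + T) + 7)/(9 - 16) + 37*G = (1/(14 - 7) + 7)/(9 - 16) + 37*(-15) = (1/7 + 7)/(-7) - 555 = (1/7 + 7)*(-1/7) - 555 = (50/7)*(-1/7) - 555 = -50/49 - 555 = -27245/49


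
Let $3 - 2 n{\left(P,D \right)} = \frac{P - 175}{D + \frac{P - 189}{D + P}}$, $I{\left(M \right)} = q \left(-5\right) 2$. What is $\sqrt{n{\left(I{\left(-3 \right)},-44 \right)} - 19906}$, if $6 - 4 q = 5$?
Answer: $\frac{i \sqrt{1095401880493}}{7418} \approx 141.09 i$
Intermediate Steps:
$q = \frac{1}{4}$ ($q = \frac{3}{2} - \frac{5}{4} = \frac{1}{4} \approx 0.25$)
$I{\left(M \right)} = - \frac{5}{2}$ ($I{\left(M \right)} = \frac{1}{4} \left(-5\right) 2 = \left(- \frac{5}{4}\right) 2 = - \frac{5}{2}$)
$n{\left(P,D \right)} = \frac{3}{2} - \frac{-175 + P}{2 \left(D + \frac{-189 + P}{D + P}\right)}$ ($n{\left(P,D \right)} = \frac{3}{2} - \frac{\left(P - 175\right) \frac{1}{D + \frac{P - 189}{D + P}}}{2} = \frac{3}{2} - \frac{\left(-175 + P\right) \frac{1}{D + \frac{-189 + P}{D + P}}}{2} = \frac{3}{2} - \frac{\frac{1}{D + \frac{-189 + P}{D + P}} \left(-175 + P\right)}{2} = \frac{3}{2} - \frac{-175 + P}{2 \left(D + \frac{-189 + P}{D + P}\right)}$)
$\sqrt{n{\left(I{\left(-3 \right)},-44 \right)} - 19906} = \sqrt{\frac{-567 - \left(- \frac{5}{2}\right)^{2} + 3 \left(-44\right)^{2} + 175 \left(-44\right) + 178 \left(- \frac{5}{2}\right) + 2 \left(-44\right) \left(- \frac{5}{2}\right)}{2 \left(-189 - \frac{5}{2} + \left(-44\right)^{2} - -110\right)} - 19906} = \sqrt{\frac{-567 - \frac{25}{4} + 3 \cdot 1936 - 7700 - 445 + 220}{2 \left(-189 - \frac{5}{2} + 1936 + 110\right)} - 19906} = \sqrt{\frac{-567 - \frac{25}{4} + 5808 - 7700 - 445 + 220}{2 \cdot \frac{3709}{2}} - 19906} = \sqrt{\frac{1}{2} \cdot \frac{2}{3709} \left(- \frac{10761}{4}\right) - 19906} = \sqrt{- \frac{10761}{14836} - 19906} = \sqrt{- \frac{295336177}{14836}} = \frac{i \sqrt{1095401880493}}{7418}$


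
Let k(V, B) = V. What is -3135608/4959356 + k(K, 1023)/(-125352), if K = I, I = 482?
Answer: -49430642951/77708149164 ≈ -0.63611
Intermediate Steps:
K = 482
-3135608/4959356 + k(K, 1023)/(-125352) = -3135608/4959356 + 482/(-125352) = -3135608*1/4959356 + 482*(-1/125352) = -783902/1239839 - 241/62676 = -49430642951/77708149164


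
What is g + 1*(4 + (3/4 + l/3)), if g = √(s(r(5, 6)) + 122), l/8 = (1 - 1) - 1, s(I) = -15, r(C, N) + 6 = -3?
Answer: 25/12 + √107 ≈ 12.427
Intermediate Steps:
r(C, N) = -9 (r(C, N) = -6 - 3 = -9)
l = -8 (l = 8*((1 - 1) - 1) = 8*(0 - 1) = 8*(-1) = -8)
g = √107 (g = √(-15 + 122) = √107 ≈ 10.344)
g + 1*(4 + (3/4 + l/3)) = √107 + 1*(4 + (3/4 - 8/3)) = √107 + 1*(4 + (3*(¼) - 8*⅓)) = √107 + 1*(4 + (¾ - 8/3)) = √107 + 1*(4 - 23/12) = √107 + 1*(25/12) = √107 + 25/12 = 25/12 + √107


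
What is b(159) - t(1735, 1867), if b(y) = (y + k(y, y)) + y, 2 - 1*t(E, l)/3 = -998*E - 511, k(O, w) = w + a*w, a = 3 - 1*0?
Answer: -5195175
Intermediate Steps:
a = 3 (a = 3 + 0 = 3)
k(O, w) = 4*w (k(O, w) = w + 3*w = 4*w)
t(E, l) = 1539 + 2994*E (t(E, l) = 6 - 3*(-998*E - 511) = 6 - 3*(-511 - 998*E) = 6 + (1533 + 2994*E) = 1539 + 2994*E)
b(y) = 6*y (b(y) = (y + 4*y) + y = 5*y + y = 6*y)
b(159) - t(1735, 1867) = 6*159 - (1539 + 2994*1735) = 954 - (1539 + 5194590) = 954 - 1*5196129 = 954 - 5196129 = -5195175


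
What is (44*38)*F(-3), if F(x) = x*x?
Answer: 15048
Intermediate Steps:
F(x) = x**2
(44*38)*F(-3) = (44*38)*(-3)**2 = 1672*9 = 15048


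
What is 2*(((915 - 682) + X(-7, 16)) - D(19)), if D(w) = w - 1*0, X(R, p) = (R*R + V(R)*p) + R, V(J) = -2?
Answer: 448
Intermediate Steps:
X(R, p) = R + R² - 2*p (X(R, p) = (R*R - 2*p) + R = (R² - 2*p) + R = R + R² - 2*p)
D(w) = w (D(w) = w + 0 = w)
2*(((915 - 682) + X(-7, 16)) - D(19)) = 2*(((915 - 682) + (-7 + (-7)² - 2*16)) - 1*19) = 2*((233 + (-7 + 49 - 32)) - 19) = 2*((233 + 10) - 19) = 2*(243 - 19) = 2*224 = 448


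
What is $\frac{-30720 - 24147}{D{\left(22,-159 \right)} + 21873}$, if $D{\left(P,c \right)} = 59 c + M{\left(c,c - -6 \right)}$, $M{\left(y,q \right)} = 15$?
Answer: $- \frac{18289}{4169} \approx -4.3869$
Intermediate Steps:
$D{\left(P,c \right)} = 15 + 59 c$ ($D{\left(P,c \right)} = 59 c + 15 = 15 + 59 c$)
$\frac{-30720 - 24147}{D{\left(22,-159 \right)} + 21873} = \frac{-30720 - 24147}{\left(15 + 59 \left(-159\right)\right) + 21873} = - \frac{54867}{\left(15 - 9381\right) + 21873} = - \frac{54867}{-9366 + 21873} = - \frac{54867}{12507} = \left(-54867\right) \frac{1}{12507} = - \frac{18289}{4169}$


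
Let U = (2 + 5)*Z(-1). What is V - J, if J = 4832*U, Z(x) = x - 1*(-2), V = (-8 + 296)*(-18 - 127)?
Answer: -75584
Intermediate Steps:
V = -41760 (V = 288*(-145) = -41760)
Z(x) = 2 + x (Z(x) = x + 2 = 2 + x)
U = 7 (U = (2 + 5)*(2 - 1) = 7*1 = 7)
J = 33824 (J = 4832*7 = 33824)
V - J = -41760 - 1*33824 = -41760 - 33824 = -75584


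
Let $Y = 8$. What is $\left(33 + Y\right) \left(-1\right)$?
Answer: $-41$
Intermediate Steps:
$\left(33 + Y\right) \left(-1\right) = \left(33 + 8\right) \left(-1\right) = 41 \left(-1\right) = -41$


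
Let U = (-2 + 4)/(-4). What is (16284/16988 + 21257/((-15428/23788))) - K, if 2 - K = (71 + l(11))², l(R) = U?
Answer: -3306621447/118916 ≈ -27806.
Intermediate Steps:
U = -½ (U = 2*(-¼) = -½ ≈ -0.50000)
l(R) = -½
K = -19873/4 (K = 2 - (71 - ½)² = 2 - (141/2)² = 2 - 1*19881/4 = 2 - 19881/4 = -19873/4 ≈ -4968.3)
(16284/16988 + 21257/((-15428/23788))) - K = (16284/16988 + 21257/((-15428/23788))) - 1*(-19873/4) = (16284*(1/16988) + 21257/((-15428*1/23788))) + 19873/4 = (4071/4247 + 21257/(-203/313)) + 19873/4 = (4071/4247 + 21257*(-313/203)) + 19873/4 = (4071/4247 - 229429/7) + 19873/4 = -974356466/29729 + 19873/4 = -3306621447/118916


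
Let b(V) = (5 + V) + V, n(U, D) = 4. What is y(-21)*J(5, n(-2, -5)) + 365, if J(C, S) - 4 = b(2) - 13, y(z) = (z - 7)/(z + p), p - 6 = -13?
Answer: 365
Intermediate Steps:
p = -7 (p = 6 - 13 = -7)
y(z) = 1 (y(z) = (z - 7)/(z - 7) = (-7 + z)/(-7 + z) = 1)
b(V) = 5 + 2*V
J(C, S) = 0 (J(C, S) = 4 + ((5 + 2*2) - 13) = 4 + ((5 + 4) - 13) = 4 + (9 - 13) = 4 - 4 = 0)
y(-21)*J(5, n(-2, -5)) + 365 = 1*0 + 365 = 0 + 365 = 365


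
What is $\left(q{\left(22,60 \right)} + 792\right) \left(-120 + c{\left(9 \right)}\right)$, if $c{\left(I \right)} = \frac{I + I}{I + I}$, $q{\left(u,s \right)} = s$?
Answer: $-101388$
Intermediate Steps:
$c{\left(I \right)} = 1$ ($c{\left(I \right)} = \frac{2 I}{2 I} = 2 I \frac{1}{2 I} = 1$)
$\left(q{\left(22,60 \right)} + 792\right) \left(-120 + c{\left(9 \right)}\right) = \left(60 + 792\right) \left(-120 + 1\right) = 852 \left(-119\right) = -101388$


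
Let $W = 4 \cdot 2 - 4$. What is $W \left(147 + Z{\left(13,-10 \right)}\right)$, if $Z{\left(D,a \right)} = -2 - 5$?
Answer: $560$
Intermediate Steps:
$W = 4$ ($W = 8 - 4 = 4$)
$Z{\left(D,a \right)} = -7$
$W \left(147 + Z{\left(13,-10 \right)}\right) = 4 \left(147 - 7\right) = 4 \cdot 140 = 560$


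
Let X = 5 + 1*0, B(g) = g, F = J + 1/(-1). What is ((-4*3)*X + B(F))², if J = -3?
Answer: 4096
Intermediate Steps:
F = -4 (F = -3 + 1/(-1) = -3 - 1 = -4)
X = 5 (X = 5 + 0 = 5)
((-4*3)*X + B(F))² = (-4*3*5 - 4)² = (-12*5 - 4)² = (-60 - 4)² = (-64)² = 4096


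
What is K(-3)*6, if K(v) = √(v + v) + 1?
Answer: 6 + 6*I*√6 ≈ 6.0 + 14.697*I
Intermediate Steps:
K(v) = 1 + √2*√v (K(v) = √(2*v) + 1 = √2*√v + 1 = 1 + √2*√v)
K(-3)*6 = (1 + √2*√(-3))*6 = (1 + √2*(I*√3))*6 = (1 + I*√6)*6 = 6 + 6*I*√6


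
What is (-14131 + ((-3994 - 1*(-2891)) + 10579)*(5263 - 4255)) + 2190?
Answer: 9539867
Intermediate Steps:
(-14131 + ((-3994 - 1*(-2891)) + 10579)*(5263 - 4255)) + 2190 = (-14131 + ((-3994 + 2891) + 10579)*1008) + 2190 = (-14131 + (-1103 + 10579)*1008) + 2190 = (-14131 + 9476*1008) + 2190 = (-14131 + 9551808) + 2190 = 9537677 + 2190 = 9539867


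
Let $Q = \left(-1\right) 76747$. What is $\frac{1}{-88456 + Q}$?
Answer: $- \frac{1}{165203} \approx -6.0532 \cdot 10^{-6}$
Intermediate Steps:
$Q = -76747$
$\frac{1}{-88456 + Q} = \frac{1}{-88456 - 76747} = \frac{1}{-165203} = - \frac{1}{165203}$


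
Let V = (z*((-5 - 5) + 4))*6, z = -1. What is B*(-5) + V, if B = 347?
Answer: -1699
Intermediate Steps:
V = 36 (V = -((-5 - 5) + 4)*6 = -(-10 + 4)*6 = -1*(-6)*6 = 6*6 = 36)
B*(-5) + V = 347*(-5) + 36 = -1735 + 36 = -1699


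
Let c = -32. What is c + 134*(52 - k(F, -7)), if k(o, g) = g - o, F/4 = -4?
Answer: 5730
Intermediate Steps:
F = -16 (F = 4*(-4) = -16)
c + 134*(52 - k(F, -7)) = -32 + 134*(52 - (-7 - 1*(-16))) = -32 + 134*(52 - (-7 + 16)) = -32 + 134*(52 - 1*9) = -32 + 134*(52 - 9) = -32 + 134*43 = -32 + 5762 = 5730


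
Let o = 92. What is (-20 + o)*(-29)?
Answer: -2088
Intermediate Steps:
(-20 + o)*(-29) = (-20 + 92)*(-29) = 72*(-29) = -2088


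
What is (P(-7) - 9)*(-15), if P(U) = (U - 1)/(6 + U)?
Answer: 15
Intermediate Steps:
P(U) = (-1 + U)/(6 + U)
(P(-7) - 9)*(-15) = ((-1 - 7)/(6 - 7) - 9)*(-15) = (-8/(-1) - 9)*(-15) = (-1*(-8) - 9)*(-15) = (8 - 9)*(-15) = -1*(-15) = 15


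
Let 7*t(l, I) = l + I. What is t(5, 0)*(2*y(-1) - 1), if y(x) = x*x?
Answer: 5/7 ≈ 0.71429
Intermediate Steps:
t(l, I) = I/7 + l/7 (t(l, I) = (l + I)/7 = (I + l)/7 = I/7 + l/7)
y(x) = x²
t(5, 0)*(2*y(-1) - 1) = ((⅐)*0 + (⅐)*5)*(2*(-1)² - 1) = (0 + 5/7)*(2*1 - 1) = 5*(2 - 1)/7 = (5/7)*1 = 5/7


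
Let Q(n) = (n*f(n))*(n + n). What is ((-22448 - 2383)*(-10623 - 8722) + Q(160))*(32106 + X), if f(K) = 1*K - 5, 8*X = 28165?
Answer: 139169480867035/8 ≈ 1.7396e+13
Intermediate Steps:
X = 28165/8 (X = (⅛)*28165 = 28165/8 ≈ 3520.6)
f(K) = -5 + K (f(K) = K - 5 = -5 + K)
Q(n) = 2*n²*(-5 + n) (Q(n) = (n*(-5 + n))*(n + n) = (n*(-5 + n))*(2*n) = 2*n²*(-5 + n))
((-22448 - 2383)*(-10623 - 8722) + Q(160))*(32106 + X) = ((-22448 - 2383)*(-10623 - 8722) + 2*160²*(-5 + 160))*(32106 + 28165/8) = (-24831*(-19345) + 2*25600*155)*(285013/8) = (480355695 + 7936000)*(285013/8) = 488291695*(285013/8) = 139169480867035/8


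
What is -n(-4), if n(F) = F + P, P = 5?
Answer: -1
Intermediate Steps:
n(F) = 5 + F (n(F) = F + 5 = 5 + F)
-n(-4) = -(5 - 4) = -1*1 = -1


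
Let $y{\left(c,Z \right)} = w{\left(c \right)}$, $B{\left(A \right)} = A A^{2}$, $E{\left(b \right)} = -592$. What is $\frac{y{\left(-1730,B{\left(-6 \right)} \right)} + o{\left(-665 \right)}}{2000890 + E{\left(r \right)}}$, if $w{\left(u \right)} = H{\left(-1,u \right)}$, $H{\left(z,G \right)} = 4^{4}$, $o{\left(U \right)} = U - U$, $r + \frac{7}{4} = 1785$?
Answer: $\frac{128}{1000149} \approx 0.00012798$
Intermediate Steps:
$r = \frac{7133}{4}$ ($r = - \frac{7}{4} + 1785 = \frac{7133}{4} \approx 1783.3$)
$o{\left(U \right)} = 0$
$B{\left(A \right)} = A^{3}$
$H{\left(z,G \right)} = 256$
$w{\left(u \right)} = 256$
$y{\left(c,Z \right)} = 256$
$\frac{y{\left(-1730,B{\left(-6 \right)} \right)} + o{\left(-665 \right)}}{2000890 + E{\left(r \right)}} = \frac{256 + 0}{2000890 - 592} = \frac{256}{2000298} = 256 \cdot \frac{1}{2000298} = \frac{128}{1000149}$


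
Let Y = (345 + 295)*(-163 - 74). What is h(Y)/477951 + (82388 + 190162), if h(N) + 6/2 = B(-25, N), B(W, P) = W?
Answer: 130265545022/477951 ≈ 2.7255e+5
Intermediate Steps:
Y = -151680 (Y = 640*(-237) = -151680)
h(N) = -28 (h(N) = -3 - 25 = -28)
h(Y)/477951 + (82388 + 190162) = -28/477951 + (82388 + 190162) = -28*1/477951 + 272550 = -28/477951 + 272550 = 130265545022/477951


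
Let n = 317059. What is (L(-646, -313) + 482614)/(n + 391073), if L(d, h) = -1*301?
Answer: 160771/236044 ≈ 0.68111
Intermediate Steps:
L(d, h) = -301
(L(-646, -313) + 482614)/(n + 391073) = (-301 + 482614)/(317059 + 391073) = 482313/708132 = 482313*(1/708132) = 160771/236044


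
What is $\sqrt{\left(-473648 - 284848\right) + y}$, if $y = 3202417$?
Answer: $\sqrt{2443921} \approx 1563.3$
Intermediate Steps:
$\sqrt{\left(-473648 - 284848\right) + y} = \sqrt{\left(-473648 - 284848\right) + 3202417} = \sqrt{-758496 + 3202417} = \sqrt{2443921}$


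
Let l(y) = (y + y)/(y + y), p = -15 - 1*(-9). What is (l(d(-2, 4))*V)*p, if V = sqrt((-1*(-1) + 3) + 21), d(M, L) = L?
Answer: -30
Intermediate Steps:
p = -6 (p = -15 + 9 = -6)
l(y) = 1 (l(y) = (2*y)/((2*y)) = (2*y)*(1/(2*y)) = 1)
V = 5 (V = sqrt((1 + 3) + 21) = sqrt(4 + 21) = sqrt(25) = 5)
(l(d(-2, 4))*V)*p = (1*5)*(-6) = 5*(-6) = -30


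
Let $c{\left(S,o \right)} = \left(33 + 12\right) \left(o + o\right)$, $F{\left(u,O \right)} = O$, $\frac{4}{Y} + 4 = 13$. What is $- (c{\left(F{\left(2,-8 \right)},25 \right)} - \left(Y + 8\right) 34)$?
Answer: $- \frac{17666}{9} \approx -1962.9$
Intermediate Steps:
$Y = \frac{4}{9}$ ($Y = \frac{4}{-4 + 13} = \frac{4}{9} \approx 0.44444$)
$c{\left(S,o \right)} = 90 o$ ($c{\left(S,o \right)} = 45 \cdot 2 o = 90 o$)
$- (c{\left(F{\left(2,-8 \right)},25 \right)} - \left(Y + 8\right) 34) = - (90 \cdot 25 - \left(\frac{4}{9} + 8\right) 34) = - (2250 - \frac{76}{9} \cdot 34) = - (2250 - \frac{2584}{9}) = \left(-1\right) \frac{17666}{9} = - \frac{17666}{9}$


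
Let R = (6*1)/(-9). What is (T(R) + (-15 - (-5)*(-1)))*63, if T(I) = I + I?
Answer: -1344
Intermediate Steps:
R = -2/3 (R = 6*(-1/9) = -2/3 ≈ -0.66667)
T(I) = 2*I
(T(R) + (-15 - (-5)*(-1)))*63 = (2*(-2/3) + (-15 - (-5)*(-1)))*63 = (-4/3 + (-15 - 1*5))*63 = (-4/3 + (-15 - 5))*63 = (-4/3 - 20)*63 = -64/3*63 = -1344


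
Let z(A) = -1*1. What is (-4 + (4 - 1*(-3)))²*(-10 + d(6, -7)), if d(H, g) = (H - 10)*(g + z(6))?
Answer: 198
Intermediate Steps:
z(A) = -1
d(H, g) = (-1 + g)*(-10 + H) (d(H, g) = (H - 10)*(g - 1) = (-10 + H)*(-1 + g) = (-1 + g)*(-10 + H))
(-4 + (4 - 1*(-3)))²*(-10 + d(6, -7)) = (-4 + (4 - 1*(-3)))²*(-10 + (10 - 1*6 - 10*(-7) + 6*(-7))) = (-4 + (4 + 3))²*(-10 + (10 - 6 + 70 - 42)) = (-4 + 7)²*(-10 + 32) = 3²*22 = 9*22 = 198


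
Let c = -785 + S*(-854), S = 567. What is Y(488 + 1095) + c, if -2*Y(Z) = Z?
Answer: -971589/2 ≈ -4.8579e+5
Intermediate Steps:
Y(Z) = -Z/2
c = -485003 (c = -785 + 567*(-854) = -785 - 484218 = -485003)
Y(488 + 1095) + c = -(488 + 1095)/2 - 485003 = -1/2*1583 - 485003 = -1583/2 - 485003 = -971589/2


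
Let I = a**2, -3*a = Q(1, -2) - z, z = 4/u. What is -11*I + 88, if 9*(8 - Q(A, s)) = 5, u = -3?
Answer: -4499/729 ≈ -6.1715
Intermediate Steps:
Q(A, s) = 67/9 (Q(A, s) = 8 - 1/9*5 = 8 - 5/9 = 67/9)
z = -4/3 (z = 4/(-3) = 4*(-1/3) = -4/3 ≈ -1.3333)
a = -79/27 (a = -(67/9 - 1*(-4/3))/3 = -(67/9 + 4/3)/3 = -1/3*79/9 = -79/27 ≈ -2.9259)
I = 6241/729 (I = (-79/27)**2 = 6241/729 ≈ 8.5610)
-11*I + 88 = -11*6241/729 + 88 = -68651/729 + 88 = -4499/729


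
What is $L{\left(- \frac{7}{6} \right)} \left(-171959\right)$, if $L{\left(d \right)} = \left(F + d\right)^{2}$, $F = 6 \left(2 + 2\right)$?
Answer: $- \frac{3227498471}{36} \approx -8.9653 \cdot 10^{7}$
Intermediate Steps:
$F = 24$ ($F = 6 \cdot 4 = 24$)
$L{\left(d \right)} = \left(24 + d\right)^{2}$
$L{\left(- \frac{7}{6} \right)} \left(-171959\right) = \left(24 - \frac{7}{6}\right)^{2} \left(-171959\right) = \left(\frac{137}{6}\right)^{2} \left(-171959\right) = \frac{18769}{36} \left(-171959\right) = - \frac{3227498471}{36}$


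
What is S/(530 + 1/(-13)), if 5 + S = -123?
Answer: -1664/6889 ≈ -0.24154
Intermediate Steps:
S = -128 (S = -5 - 123 = -128)
S/(530 + 1/(-13)) = -128/(530 + 1/(-13)) = -128/(530 - 1/13) = -128/6889/13 = -128*13/6889 = -1664/6889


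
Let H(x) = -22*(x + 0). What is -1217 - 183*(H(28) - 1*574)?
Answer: 216553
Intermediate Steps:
H(x) = -22*x
-1217 - 183*(H(28) - 1*574) = -1217 - 183*(-22*28 - 1*574) = -1217 - 183*(-616 - 574) = -1217 - 183*(-1190) = -1217 + 217770 = 216553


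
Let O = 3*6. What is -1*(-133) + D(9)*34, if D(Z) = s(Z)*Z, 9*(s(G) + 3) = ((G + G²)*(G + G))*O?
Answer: 990655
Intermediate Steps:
O = 18
s(G) = -3 + 4*G*(G + G²) (s(G) = -3 + (((G + G²)*(G + G))*18)/9 = -3 + (((G + G²)*(2*G))*18)/9 = -3 + ((2*G*(G + G²))*18)/9 = -3 + (36*G*(G + G²))/9 = -3 + 4*G*(G + G²))
D(Z) = Z*(-3 + 4*Z² + 4*Z³) (D(Z) = (-3 + 4*Z² + 4*Z³)*Z = Z*(-3 + 4*Z² + 4*Z³))
-1*(-133) + D(9)*34 = -1*(-133) + (9*(-3 + 4*9² + 4*9³))*34 = 133 + (9*(-3 + 4*81 + 4*729))*34 = 133 + (9*(-3 + 324 + 2916))*34 = 133 + (9*3237)*34 = 133 + 29133*34 = 133 + 990522 = 990655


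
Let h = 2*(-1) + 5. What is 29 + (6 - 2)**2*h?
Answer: 77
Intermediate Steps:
h = 3 (h = -2 + 5 = 3)
29 + (6 - 2)**2*h = 29 + (6 - 2)**2*3 = 29 + 4**2*3 = 29 + 16*3 = 29 + 48 = 77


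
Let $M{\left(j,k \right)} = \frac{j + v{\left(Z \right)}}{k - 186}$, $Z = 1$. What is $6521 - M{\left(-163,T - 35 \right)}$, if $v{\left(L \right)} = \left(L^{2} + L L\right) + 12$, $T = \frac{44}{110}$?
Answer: $\frac{7191918}{1103} \approx 6520.3$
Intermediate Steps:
$T = \frac{2}{5}$ ($T = 44 \cdot \frac{1}{110} = \frac{2}{5} \approx 0.4$)
$v{\left(L \right)} = 12 + 2 L^{2}$ ($v{\left(L \right)} = \left(L^{2} + L^{2}\right) + 12 = 2 L^{2} + 12 = 12 + 2 L^{2}$)
$M{\left(j,k \right)} = \frac{14 + j}{-186 + k}$ ($M{\left(j,k \right)} = \frac{j + \left(12 + 2 \cdot 1^{2}\right)}{k - 186} = \frac{j + \left(12 + 2 \cdot 1\right)}{-186 + k} = \frac{j + \left(12 + 2\right)}{-186 + k} = \frac{j + 14}{-186 + k} = \frac{14 + j}{-186 + k}$)
$6521 - M{\left(-163,T - 35 \right)} = 6521 - \frac{14 - 163}{-186 + \left(\frac{2}{5} - 35\right)} = 6521 - \frac{1}{-186 + \left(\frac{2}{5} - 35\right)} \left(-149\right) = 6521 - \frac{1}{-186 - \frac{173}{5}} \left(-149\right) = 6521 - \frac{1}{- \frac{1103}{5}} \left(-149\right) = 6521 - \left(- \frac{5}{1103}\right) \left(-149\right) = 6521 - \frac{745}{1103} = \frac{7191918}{1103}$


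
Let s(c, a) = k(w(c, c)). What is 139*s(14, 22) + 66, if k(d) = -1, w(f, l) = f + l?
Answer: -73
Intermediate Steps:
s(c, a) = -1
139*s(14, 22) + 66 = 139*(-1) + 66 = -139 + 66 = -73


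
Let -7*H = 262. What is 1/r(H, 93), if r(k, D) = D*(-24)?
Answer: -1/2232 ≈ -0.00044803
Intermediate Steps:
H = -262/7 (H = -1/7*262 = -262/7 ≈ -37.429)
r(k, D) = -24*D
1/r(H, 93) = 1/(-24*93) = 1/(-2232) = -1/2232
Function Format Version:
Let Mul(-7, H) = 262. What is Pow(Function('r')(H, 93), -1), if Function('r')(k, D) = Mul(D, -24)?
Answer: Rational(-1, 2232) ≈ -0.00044803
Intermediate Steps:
H = Rational(-262, 7) (H = Mul(Rational(-1, 7), 262) = Rational(-262, 7) ≈ -37.429)
Function('r')(k, D) = Mul(-24, D)
Pow(Function('r')(H, 93), -1) = Pow(Mul(-24, 93), -1) = Pow(-2232, -1) = Rational(-1, 2232)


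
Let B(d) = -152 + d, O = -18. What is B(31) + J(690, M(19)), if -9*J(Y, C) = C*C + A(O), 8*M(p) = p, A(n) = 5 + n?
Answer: -23075/192 ≈ -120.18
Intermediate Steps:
M(p) = p/8
J(Y, C) = 13/9 - C**2/9 (J(Y, C) = -(C*C + (5 - 18))/9 = -(C**2 - 13)/9 = -(-13 + C**2)/9 = 13/9 - C**2/9)
B(31) + J(690, M(19)) = (-152 + 31) + (13/9 - ((1/8)*19)**2/9) = -121 + (13/9 - (19/8)**2/9) = -121 + (13/9 - 1/9*361/64) = -121 + (13/9 - 361/576) = -121 + 157/192 = -23075/192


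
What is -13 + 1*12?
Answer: -1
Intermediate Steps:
-13 + 1*12 = -13 + 12 = -1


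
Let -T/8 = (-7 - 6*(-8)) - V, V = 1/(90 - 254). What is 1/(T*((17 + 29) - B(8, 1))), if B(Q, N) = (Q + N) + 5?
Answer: -41/430400 ≈ -9.5260e-5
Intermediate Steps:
B(Q, N) = 5 + N + Q (B(Q, N) = (N + Q) + 5 = 5 + N + Q)
V = -1/164 (V = 1/(-164) = -1/164 ≈ -0.0060976)
T = -13450/41 (T = -8*((-7 - 6*(-8)) - 1*(-1/164)) = -8*((-7 + 48) + 1/164) = -8*(41 + 1/164) = -8*6725/164 = -13450/41 ≈ -328.05)
1/(T*((17 + 29) - B(8, 1))) = 1/(-13450*((17 + 29) - (5 + 1 + 8))/41) = 1/(-13450*(46 - 1*14)/41) = 1/(-13450*(46 - 14)/41) = 1/(-13450/41*32) = 1/(-430400/41) = -41/430400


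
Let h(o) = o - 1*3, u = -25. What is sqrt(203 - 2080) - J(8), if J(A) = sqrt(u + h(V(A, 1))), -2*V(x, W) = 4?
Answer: I*(sqrt(1877) - sqrt(30)) ≈ 37.847*I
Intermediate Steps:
V(x, W) = -2 (V(x, W) = -1/2*4 = -2)
h(o) = -3 + o (h(o) = o - 3 = -3 + o)
J(A) = I*sqrt(30) (J(A) = sqrt(-25 + (-3 - 2)) = sqrt(-25 - 5) = sqrt(-30) = I*sqrt(30))
sqrt(203 - 2080) - J(8) = sqrt(203 - 2080) - I*sqrt(30) = sqrt(-1877) - I*sqrt(30) = I*sqrt(1877) - I*sqrt(30)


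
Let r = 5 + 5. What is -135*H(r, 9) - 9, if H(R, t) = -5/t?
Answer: 66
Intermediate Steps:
r = 10
-135*H(r, 9) - 9 = -(-675)/9 - 9 = -135*(-5/9) - 9 = 75 - 9 = 66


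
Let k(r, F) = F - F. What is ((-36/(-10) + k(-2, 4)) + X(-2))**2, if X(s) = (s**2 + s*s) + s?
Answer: 2304/25 ≈ 92.160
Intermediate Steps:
k(r, F) = 0
X(s) = s + 2*s**2 (X(s) = (s**2 + s**2) + s = 2*s**2 + s = s + 2*s**2)
((-36/(-10) + k(-2, 4)) + X(-2))**2 = ((-36/(-10) + 0) - 2*(1 + 2*(-2)))**2 = ((-36*(-1)/10 + 0) - 2*(1 - 4))**2 = ((-3*(-6/5) + 0) - 2*(-3))**2 = ((18/5 + 0) + 6)**2 = (18/5 + 6)**2 = (48/5)**2 = 2304/25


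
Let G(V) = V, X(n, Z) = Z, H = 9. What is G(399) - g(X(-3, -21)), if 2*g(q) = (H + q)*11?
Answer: 465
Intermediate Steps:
g(q) = 99/2 + 11*q/2 (g(q) = ((9 + q)*11)/2 = (99 + 11*q)/2 = 99/2 + 11*q/2)
G(399) - g(X(-3, -21)) = 399 - (99/2 + (11/2)*(-21)) = 399 - (99/2 - 231/2) = 399 - 1*(-66) = 399 + 66 = 465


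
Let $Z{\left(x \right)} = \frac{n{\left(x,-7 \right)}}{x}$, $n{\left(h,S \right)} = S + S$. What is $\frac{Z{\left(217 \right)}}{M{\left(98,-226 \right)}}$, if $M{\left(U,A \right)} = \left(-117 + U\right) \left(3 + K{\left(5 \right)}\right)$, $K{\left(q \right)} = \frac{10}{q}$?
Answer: $\frac{2}{2945} \approx 0.00067912$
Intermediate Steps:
$n{\left(h,S \right)} = 2 S$
$M{\left(U,A \right)} = -585 + 5 U$ ($M{\left(U,A \right)} = \left(-117 + U\right) \left(3 + \frac{10}{5}\right) = \left(-117 + U\right) \left(3 + 10 \cdot \frac{1}{5}\right) = \left(-117 + U\right) \left(3 + 2\right) = \left(-117 + U\right) 5 = -585 + 5 U$)
$Z{\left(x \right)} = - \frac{14}{x}$ ($Z{\left(x \right)} = \frac{2 \left(-7\right)}{x} = - \frac{14}{x}$)
$\frac{Z{\left(217 \right)}}{M{\left(98,-226 \right)}} = \frac{\left(-14\right) \frac{1}{217}}{-585 + 5 \cdot 98} = \frac{\left(-14\right) \frac{1}{217}}{-585 + 490} = - \frac{2}{31 \left(-95\right)} = \left(- \frac{2}{31}\right) \left(- \frac{1}{95}\right) = \frac{2}{2945}$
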